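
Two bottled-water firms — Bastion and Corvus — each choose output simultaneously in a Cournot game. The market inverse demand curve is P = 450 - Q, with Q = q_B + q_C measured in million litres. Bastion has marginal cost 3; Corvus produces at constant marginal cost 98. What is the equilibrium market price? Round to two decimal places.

Bastion's profit: π_B = (450 - Q)q_B - (3q_B). Setting ∂π_B/∂q_B = 0: 447 - 2q_B - (q_C) = 0.
Corvus's first-order condition: 352 - 2q_C - (q_B) = 0.
Rearranging gives the reaction functions q_B = (447 - q_C)/2 and q_C = (352 - q_B)/2.
Solving the pair: q_B = 542/3, q_C = 257/3.
Total output Q = 799/3, so price P = 450 - 799/3 = 551/3.

183.67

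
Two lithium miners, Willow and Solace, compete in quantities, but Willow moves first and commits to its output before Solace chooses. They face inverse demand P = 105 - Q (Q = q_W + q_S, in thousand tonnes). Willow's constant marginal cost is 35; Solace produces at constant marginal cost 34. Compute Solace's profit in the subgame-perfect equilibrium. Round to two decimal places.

333.06

The follower Solace best-responds to any q_W: π_S = (105 - Q)q_S - 34q_S.
Setting the follower's marginal profit to zero, 71 - q_W - 2q_S = 0, i.e. q_S = (71 - q_W)/2.
The leader anticipates this reaction. Substituting into P = 105 - Q gives P = 139/2 - (1/2)q_W, so π_W = (139/2 - (1/2)q_W)q_W - 35q_W.
Leader FOC: 69/2 - q_W = 0, so q_W = 69/2.
Then q_S = (71 - 69/2)/2 = 73/4.
Price P = 105 - 211/4 = 209/4.
Solace's profit: (209/4 - 34)·(73/4) = 333.0625.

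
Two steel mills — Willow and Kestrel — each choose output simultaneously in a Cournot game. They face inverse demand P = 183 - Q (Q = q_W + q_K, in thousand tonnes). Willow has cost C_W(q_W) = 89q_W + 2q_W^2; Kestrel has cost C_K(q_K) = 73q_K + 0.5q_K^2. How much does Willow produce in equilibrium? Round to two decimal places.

Willow's profit: π_W = (183 - Q)q_W - (89q_W + 2q_W²). Setting ∂π_W/∂q_W = 0: 94 - 6q_W - (q_K) = 0.
Kestrel's first-order condition: 110 - 3q_K - (q_W) = 0.
Rearranging gives the reaction functions q_W = (94 - q_K)/6 and q_K = (110 - q_W)/3.
Substituting one into the other gives q_W = 172/17 and q_K = 566/17.

10.12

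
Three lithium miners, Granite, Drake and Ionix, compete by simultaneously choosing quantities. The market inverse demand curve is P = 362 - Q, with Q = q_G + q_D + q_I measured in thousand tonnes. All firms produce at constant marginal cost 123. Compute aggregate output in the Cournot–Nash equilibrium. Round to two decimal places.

Each firm earns π_i = (362 - Q)q_i - 123q_i.
First-order condition (treating rivals' output as given): 239 - 2q_i - Σ_{j≠i} q_j = 0.
By symmetry each firm produces the same amount; substituting Σ_{j≠i} q_j = 2q_i yields q_i = 239/4.
Total output Q = 239/4 + 239/4 + 239/4 = 717/4.

179.25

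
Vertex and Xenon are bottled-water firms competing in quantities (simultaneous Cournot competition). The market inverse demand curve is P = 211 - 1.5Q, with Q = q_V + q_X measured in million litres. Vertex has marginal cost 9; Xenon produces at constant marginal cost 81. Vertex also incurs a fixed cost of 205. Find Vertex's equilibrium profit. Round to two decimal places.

Vertex's profit: π_V = (211 - 1.5Q)q_V - (9q_V). Setting ∂π_V/∂q_V = 0: 202 - 3q_V - (3/2)(q_X) = 0.
Xenon's first-order condition: 130 - 3q_X - (3/2)(q_V) = 0.
Rearranging gives the reaction functions q_V = (202 - (3/2)q_X)/3 and q_X = (130 - (3/2)q_V)/3.
Substituting one into the other gives q_V = 548/9 and q_X = 116/9.
Price P = 211 - (3/2)·(664/9) = 301/3.
Vertex's profit: (301/3 - 9)·(548/9) - 205 = 5356.1852.

5356.19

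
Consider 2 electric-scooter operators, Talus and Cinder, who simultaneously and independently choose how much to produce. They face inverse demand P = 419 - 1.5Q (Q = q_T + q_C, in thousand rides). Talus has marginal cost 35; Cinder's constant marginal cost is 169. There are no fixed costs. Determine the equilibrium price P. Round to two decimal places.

Talus's profit: π_T = (419 - 1.5Q)q_T - (35q_T). Setting ∂π_T/∂q_T = 0: 384 - 3q_T - (3/2)(q_C) = 0.
Cinder's profit: π_C = (419 - 1.5Q)q_C - (169q_C). Setting ∂π_C/∂q_C = 0: 250 - 3q_C - (3/2)(q_T) = 0.
So q_T = (384 - (3/2)q_C)/3 and q_C = (250 - (3/2)q_T)/3.
Substituting one into the other gives q_T = 1036/9 and q_C = 232/9.
Total output Q = 1268/9, so price P = 419 - (3/2)·(1268/9) = 623/3.

207.67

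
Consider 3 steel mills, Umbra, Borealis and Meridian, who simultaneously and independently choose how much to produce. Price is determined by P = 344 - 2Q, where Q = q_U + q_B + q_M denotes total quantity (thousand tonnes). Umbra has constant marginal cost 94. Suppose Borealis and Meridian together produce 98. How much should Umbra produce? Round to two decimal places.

With rivals' combined output fixed at 98, Umbra's profit is π_U = (344 - 2·98 - 2q_U)q_U - (94q_U) = (148 - 2q_U)q_U - (94q_U).
∂π_U/∂q_U = 54 - 4q_U = 0, so q_U = 27/2.

13.50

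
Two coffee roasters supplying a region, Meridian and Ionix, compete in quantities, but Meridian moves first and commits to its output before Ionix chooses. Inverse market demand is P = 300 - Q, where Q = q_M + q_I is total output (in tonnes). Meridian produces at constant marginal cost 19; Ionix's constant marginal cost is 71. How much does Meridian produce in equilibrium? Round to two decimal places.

166.50

The follower Ionix best-responds to any q_M: π_I = (300 - Q)q_I - 71q_I.
∂π_I/∂q_I = 229 - q_M - 2q_I = 0 gives the reaction function q_I = (229 - q_M)/2.
The leader anticipates this reaction. Substituting into P = 300 - Q gives P = 371/2 - (1/2)q_M, so π_M = (371/2 - (1/2)q_M)q_M - 19q_M.
The leader's first-order condition 333/2 - q_M = 0 yields q_M = 333/2.
Then q_I = (229 - 333/2)/2 = 125/4.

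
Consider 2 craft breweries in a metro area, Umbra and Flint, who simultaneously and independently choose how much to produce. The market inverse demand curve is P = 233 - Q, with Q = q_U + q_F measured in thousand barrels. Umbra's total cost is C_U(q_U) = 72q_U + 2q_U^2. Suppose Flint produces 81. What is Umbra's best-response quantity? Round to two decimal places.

With the rival's output fixed at 81, Umbra's profit is π_U = (233 - 81 - q_U)q_U - (72q_U + 2q_U²) = (152 - q_U)q_U - (72q_U + 2q_U²).
∂π_U/∂q_U = 80 - 6q_U = 0, so q_U = 40/3.

13.33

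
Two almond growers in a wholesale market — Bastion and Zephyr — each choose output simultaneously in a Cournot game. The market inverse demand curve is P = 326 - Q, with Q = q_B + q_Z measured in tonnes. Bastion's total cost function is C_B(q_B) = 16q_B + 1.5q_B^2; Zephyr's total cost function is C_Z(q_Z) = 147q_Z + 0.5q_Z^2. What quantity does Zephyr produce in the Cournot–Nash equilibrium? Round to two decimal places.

41.79

Bastion's profit: π_B = (326 - Q)q_B - (16q_B + (3/2)q_B²). Setting ∂π_B/∂q_B = 0: 310 - 5q_B - (q_Z) = 0.
Zephyr's profit: π_Z = (326 - Q)q_Z - (147q_Z + (1/2)q_Z²). Setting ∂π_Z/∂q_Z = 0: 179 - 3q_Z - (q_B) = 0.
So q_B = (310 - q_Z)/5 and q_Z = (179 - q_B)/3.
Solving the pair: q_B = 751/14, q_Z = 585/14.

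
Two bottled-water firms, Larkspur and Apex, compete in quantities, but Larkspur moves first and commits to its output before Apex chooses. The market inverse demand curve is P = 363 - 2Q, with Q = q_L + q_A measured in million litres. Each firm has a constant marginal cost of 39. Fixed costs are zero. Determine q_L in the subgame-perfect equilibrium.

Solve by backward induction. Given q_L, the follower Apex maximises π_A = (363 - 2q_L - 2q_A)q_A - 39q_A.
Follower FOC: 324 - 2q_L - 4q_A = 0, so q_A(q_L) = (324 - 2q_L)/4.
Larkspur substitutes q_A(q_L) into its own profit: π_L = q_L(363 - 2q_L - (324 - 2q_L)/2) - 39q_L = (201 - q_L)q_L - 39q_L.
Leader FOC: 162 - 2q_L = 0, so q_L = 81.
Then q_A = (324 - 2·81)/4 = 81/2.

81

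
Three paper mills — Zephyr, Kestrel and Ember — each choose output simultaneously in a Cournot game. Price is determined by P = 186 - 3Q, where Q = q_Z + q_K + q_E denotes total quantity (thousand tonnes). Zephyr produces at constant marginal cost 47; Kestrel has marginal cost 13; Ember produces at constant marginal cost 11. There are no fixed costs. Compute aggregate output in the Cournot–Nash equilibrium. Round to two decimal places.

40.58

Zephyr's profit: π_Z = (186 - 3Q)q_Z - (47q_Z). Setting ∂π_Z/∂q_Z = 0: 139 - 6q_Z - 3(q_K + q_E) = 0.
Kestrel's profit: π_K = (186 - 3Q)q_K - (13q_K). Setting ∂π_K/∂q_K = 0: 173 - 6q_K - 3(q_Z + q_E) = 0.
Ember's profit: π_E = (186 - 3Q)q_E - (11q_E). Setting ∂π_E/∂q_E = 0: 175 - 6q_E - 3(q_Z + q_K) = 0.
Summing all 3 equations gives 487 − 12Q = 0, hence Q = 487/12.
Back-substituting: q_Z = (139 − 487/4)/3 = 23/4, q_K = (173 − 487/4)/3 = 205/12, q_E = (175 − 487/4)/3 = 71/4.
Total output Q = 23/4 + 205/12 + 71/4 = 487/12.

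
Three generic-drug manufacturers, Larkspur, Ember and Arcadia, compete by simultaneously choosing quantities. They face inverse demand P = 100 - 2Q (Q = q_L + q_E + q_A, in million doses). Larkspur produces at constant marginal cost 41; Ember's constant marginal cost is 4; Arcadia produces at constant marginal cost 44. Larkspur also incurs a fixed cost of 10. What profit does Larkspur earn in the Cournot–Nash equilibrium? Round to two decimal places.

Larkspur's profit: π_L = (100 - 2Q)q_L - (41q_L). Setting ∂π_L/∂q_L = 0: 59 - 4q_L - 2(q_E + q_A) = 0.
Ember's first-order condition: 96 - 4q_E - 2(q_L + q_A) = 0.
Arcadia's profit: π_A = (100 - 2Q)q_A - (44q_A). Setting ∂π_A/∂q_A = 0: 56 - 4q_A - 2(q_L + q_E) = 0.
Adding the 3 first-order conditions: 211 − 8Q = 0, so Q = 211/8.
Back-substituting: q_L = (59 − 211/4)/2 = 25/8, q_E = (96 − 211/4)/2 = 173/8, q_A = (56 − 211/4)/2 = 13/8.
Price P = 100 - 2·(211/8) = 189/4.
Larkspur's profit: (189/4 - 41)·(25/8) - 10 = 305/32.

9.53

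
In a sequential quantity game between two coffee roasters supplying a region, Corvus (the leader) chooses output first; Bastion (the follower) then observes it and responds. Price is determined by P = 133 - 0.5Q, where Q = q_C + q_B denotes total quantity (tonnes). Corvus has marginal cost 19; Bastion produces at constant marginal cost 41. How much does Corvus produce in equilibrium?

Solve by backward induction. Given q_C, the follower Bastion maximises π_B = (133 - (1/2)q_C - (1/2)q_B)q_B - 41q_B.
Follower FOC: 92 - (1/2)q_C - q_B = 0, so q_B(q_C) = (92 - (1/2)q_C).
The leader anticipates this reaction. Substituting into P = 133 - 0.5Q gives P = 87 - (1/4)q_C, so π_C = (87 - (1/4)q_C)q_C - 19q_C.
Maximising: ∂π_C/∂q_C = 68 - (1/2)q_C = 0, giving q_C = 136.
Then q_B = (92 - (1/2)·136) = 24.

136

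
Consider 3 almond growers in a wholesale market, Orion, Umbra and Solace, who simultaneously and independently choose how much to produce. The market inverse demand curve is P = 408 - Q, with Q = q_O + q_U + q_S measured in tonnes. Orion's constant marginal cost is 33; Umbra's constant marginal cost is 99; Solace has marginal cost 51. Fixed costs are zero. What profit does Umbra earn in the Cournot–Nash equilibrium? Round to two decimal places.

2376.56

Orion's profit: π_O = (408 - Q)q_O - (33q_O). Setting ∂π_O/∂q_O = 0: 375 - 2q_O - (q_U + q_S) = 0.
Umbra's first-order condition: 309 - 2q_U - (q_O + q_S) = 0.
Solace's first-order condition: 357 - 2q_S - (q_O + q_U) = 0.
Adding the 3 first-order conditions: 1041 − 4Q = 0, so Q = 1041/4.
Back-substituting: q_O = (375 − 1041/4) = 459/4, q_U = (309 − 1041/4) = 195/4, q_S = (357 − 1041/4) = 387/4.
Price P = 408 - 1041/4 = 591/4.
Umbra's profit: (591/4 - 99)·(195/4) = 2376.5625.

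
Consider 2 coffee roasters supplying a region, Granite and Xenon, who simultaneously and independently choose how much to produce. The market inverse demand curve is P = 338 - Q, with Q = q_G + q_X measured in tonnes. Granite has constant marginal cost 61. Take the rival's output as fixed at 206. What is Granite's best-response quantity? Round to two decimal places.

With the rival's output fixed at 206, Granite's profit is π_G = (338 - 206 - q_G)q_G - (61q_G) = (132 - q_G)q_G - (61q_G).
∂π_G/∂q_G = 71 - 2q_G = 0, so q_G = 71/2.

35.50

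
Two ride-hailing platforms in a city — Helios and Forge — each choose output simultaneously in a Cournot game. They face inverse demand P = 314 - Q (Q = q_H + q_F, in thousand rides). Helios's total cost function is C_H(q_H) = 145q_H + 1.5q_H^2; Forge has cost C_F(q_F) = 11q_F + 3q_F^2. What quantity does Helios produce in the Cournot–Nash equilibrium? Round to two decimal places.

Helios's profit: π_H = (314 - Q)q_H - (145q_H + (3/2)q_H²). Setting ∂π_H/∂q_H = 0: 169 - 5q_H - (q_F) = 0.
Forge's profit: π_F = (314 - Q)q_F - (11q_F + 3q_F²). Setting ∂π_F/∂q_F = 0: 303 - 8q_F - (q_H) = 0.
Best responses: q_H = (169 - q_F)/5, q_F = (303 - q_H)/8.
Solving the pair: q_H = 1049/39, q_F = 1346/39.

26.90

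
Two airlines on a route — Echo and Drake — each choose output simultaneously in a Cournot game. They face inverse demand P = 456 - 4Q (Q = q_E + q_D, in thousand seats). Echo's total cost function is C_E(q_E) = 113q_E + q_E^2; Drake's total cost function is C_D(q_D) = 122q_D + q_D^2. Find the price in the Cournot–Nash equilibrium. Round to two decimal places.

262.57

Echo's profit: π_E = (456 - 4Q)q_E - (113q_E + q_E²). Setting ∂π_E/∂q_E = 0: 343 - 10q_E - 4(q_D) = 0.
Drake's first-order condition: 334 - 10q_D - 4(q_E) = 0.
So q_E = (343 - 4q_D)/10 and q_D = (334 - 4q_E)/10.
Substituting one into the other gives q_E = 349/14 and q_D = 164/7.
Total output Q = 677/14, so price P = 456 - 4·(677/14) = 1838/7.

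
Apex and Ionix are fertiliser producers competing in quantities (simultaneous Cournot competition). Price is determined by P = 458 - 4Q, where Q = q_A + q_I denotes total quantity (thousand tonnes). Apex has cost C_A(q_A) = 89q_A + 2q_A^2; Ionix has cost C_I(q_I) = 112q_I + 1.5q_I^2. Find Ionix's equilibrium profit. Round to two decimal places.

2926.97

Apex's profit: π_A = (458 - 4Q)q_A - (89q_A + 2q_A²). Setting ∂π_A/∂q_A = 0: 369 - 12q_A - 4(q_I) = 0.
Ionix's profit: π_I = (458 - 4Q)q_I - (112q_I + (3/2)q_I²). Setting ∂π_I/∂q_I = 0: 346 - 11q_I - 4(q_A) = 0.
Best responses: q_A = (369 - 4q_I)/12, q_I = (346 - 4q_A)/11.
Solving the pair: q_A = 23.0603, q_I = 669/29.
Price P = 458 - 4·46.1293 = 273.4828.
Ionix's profit: 273.4828·(669/29) - 112·(669/29) - (3/2)(669/29)² = 2926.9744.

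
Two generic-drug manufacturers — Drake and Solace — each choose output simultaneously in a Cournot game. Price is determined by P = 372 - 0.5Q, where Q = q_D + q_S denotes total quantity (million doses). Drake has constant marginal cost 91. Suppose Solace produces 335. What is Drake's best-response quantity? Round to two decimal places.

With the rival's output fixed at 335, Drake's profit is π_D = (372 - (1/2)·335 - (1/2)q_D)q_D - (91q_D) = (409/2 - (1/2)q_D)q_D - (91q_D).
∂π_D/∂q_D = 227/2 - q_D = 0, so q_D = 227/2.

113.50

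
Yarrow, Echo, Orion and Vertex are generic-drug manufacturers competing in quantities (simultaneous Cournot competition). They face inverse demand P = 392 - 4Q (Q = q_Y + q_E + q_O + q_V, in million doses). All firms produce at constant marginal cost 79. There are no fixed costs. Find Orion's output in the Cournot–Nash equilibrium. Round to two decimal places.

15.65

A representative firm's profit is π_i = q_i(392 - 4Q) - 79q_i.
Setting ∂π_i/∂q_i = 0 with rivals' quantities fixed: 313 - 8q_i - 4·Σ_{j≠i} q_j = 0.
By symmetry each firm produces the same amount; substituting Σ_{j≠i} q_j = 3q_i yields q_i = 313/20.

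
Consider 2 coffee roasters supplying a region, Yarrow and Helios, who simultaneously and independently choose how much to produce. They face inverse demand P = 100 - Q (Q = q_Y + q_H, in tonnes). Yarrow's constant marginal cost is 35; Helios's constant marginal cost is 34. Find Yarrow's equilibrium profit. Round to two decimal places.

Yarrow's profit: π_Y = (100 - Q)q_Y - (35q_Y). Setting ∂π_Y/∂q_Y = 0: 65 - 2q_Y - (q_H) = 0.
Helios's profit: π_H = (100 - Q)q_H - (34q_H). Setting ∂π_H/∂q_H = 0: 66 - 2q_H - (q_Y) = 0.
Best responses: q_Y = (65 - q_H)/2, q_H = (66 - q_Y)/2.
Substituting one into the other gives q_Y = 64/3 and q_H = 67/3.
Price P = 100 - 131/3 = 169/3.
Yarrow's profit: (169/3 - 35)·(64/3) = 455.1111.

455.11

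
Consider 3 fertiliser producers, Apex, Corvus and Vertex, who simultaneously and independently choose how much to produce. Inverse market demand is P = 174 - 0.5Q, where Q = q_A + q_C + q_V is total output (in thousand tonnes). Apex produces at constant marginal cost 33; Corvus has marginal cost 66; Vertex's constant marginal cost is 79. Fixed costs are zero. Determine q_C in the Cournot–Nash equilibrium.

44

Apex's profit: π_A = (174 - 0.5Q)q_A - (33q_A). Setting ∂π_A/∂q_A = 0: 141 - q_A - (1/2)(q_C + q_V) = 0.
Corvus's first-order condition: 108 - q_C - (1/2)(q_A + q_V) = 0.
Vertex's profit: π_V = (174 - 0.5Q)q_V - (79q_V). Setting ∂π_V/∂q_V = 0: 95 - q_V - (1/2)(q_A + q_C) = 0.
Adding the 3 first-order conditions: 344 − 2Q = 0, so Q = 172.
Back-substituting: q_A = (141 − 86)/(1/2) = 110, q_C = (108 − 86)/(1/2) = 44, q_V = (95 − 86)/(1/2) = 18.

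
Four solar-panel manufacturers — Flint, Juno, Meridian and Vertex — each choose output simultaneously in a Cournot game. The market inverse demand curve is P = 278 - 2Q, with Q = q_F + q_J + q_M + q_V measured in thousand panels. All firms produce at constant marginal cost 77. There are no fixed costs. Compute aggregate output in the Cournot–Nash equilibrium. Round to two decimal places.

80.40

Each firm earns π_i = (278 - 2Q)q_i - 77q_i.
Setting ∂π_i/∂q_i = 0 with rivals' quantities fixed: 201 - 4q_i - 2·Σ_{j≠i} q_j = 0.
By symmetry each firm produces the same amount; substituting Σ_{j≠i} q_j = 3q_i yields q_i = 201/10.
Total output Q = 201/10 + 201/10 + 201/10 + 201/10 = 402/5.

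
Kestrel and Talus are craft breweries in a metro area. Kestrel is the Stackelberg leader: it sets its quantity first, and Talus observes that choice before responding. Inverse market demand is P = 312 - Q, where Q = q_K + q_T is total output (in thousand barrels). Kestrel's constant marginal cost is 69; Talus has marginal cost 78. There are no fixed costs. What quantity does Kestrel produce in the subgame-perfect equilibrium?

The follower Talus best-responds to any q_K: π_T = (312 - Q)q_T - 78q_T.
Follower FOC: 234 - q_K - 2q_T = 0, so q_T(q_K) = (234 - q_K)/2.
Kestrel substitutes q_T(q_K) into its own profit: π_K = q_K(312 - q_K - (234 - q_K)/2) - 69q_K = (195 - (1/2)q_K)q_K - 69q_K.
The leader's first-order condition 126 - q_K = 0 yields q_K = 126.
Then q_T = (234 - 126)/2 = 54.

126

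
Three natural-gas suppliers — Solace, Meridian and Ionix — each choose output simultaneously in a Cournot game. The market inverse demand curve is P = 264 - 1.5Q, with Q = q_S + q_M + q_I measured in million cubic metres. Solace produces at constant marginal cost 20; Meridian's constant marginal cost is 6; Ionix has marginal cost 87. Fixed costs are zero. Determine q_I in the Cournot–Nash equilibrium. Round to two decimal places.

Solace's profit: π_S = (264 - 1.5Q)q_S - (20q_S). Setting ∂π_S/∂q_S = 0: 244 - 3q_S - (3/2)(q_M + q_I) = 0.
Meridian's profit: π_M = (264 - 1.5Q)q_M - (6q_M). Setting ∂π_M/∂q_M = 0: 258 - 3q_M - (3/2)(q_S + q_I) = 0.
Ionix's profit: π_I = (264 - 1.5Q)q_I - (87q_I). Setting ∂π_I/∂q_I = 0: 177 - 3q_I - (3/2)(q_S + q_M) = 0.
Adding the 3 conditions: 679 − 3Q − 3Q = 0, i.e. Q = 679/6.
Back-substituting: q_S = (244 − 679/4)/(3/2) = 99/2, q_M = (258 − 679/4)/(3/2) = 353/6, q_I = (177 − 679/4)/(3/2) = 29/6.

4.83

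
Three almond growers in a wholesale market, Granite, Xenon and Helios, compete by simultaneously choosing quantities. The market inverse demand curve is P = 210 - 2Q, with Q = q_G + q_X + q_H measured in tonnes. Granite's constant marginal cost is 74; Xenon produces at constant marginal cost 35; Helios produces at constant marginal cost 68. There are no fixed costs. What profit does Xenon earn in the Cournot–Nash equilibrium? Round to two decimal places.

1906.53

Granite's profit: π_G = (210 - 2Q)q_G - (74q_G). Setting ∂π_G/∂q_G = 0: 136 - 4q_G - 2(q_X + q_H) = 0.
Xenon's profit: π_X = (210 - 2Q)q_X - (35q_X). Setting ∂π_X/∂q_X = 0: 175 - 4q_X - 2(q_G + q_H) = 0.
Helios's profit: π_H = (210 - 2Q)q_H - (68q_H). Setting ∂π_H/∂q_H = 0: 142 - 4q_H - 2(q_G + q_X) = 0.
Summing all 3 equations gives 453 − 8Q = 0, hence Q = 453/8.
Back-substituting: q_G = (136 − 453/4)/2 = 91/8, q_X = (175 − 453/4)/2 = 247/8, q_H = (142 − 453/4)/2 = 115/8.
Price P = 210 - 2·(453/8) = 387/4.
Xenon's profit: (387/4 - 35)·(247/8) = 1906.5313.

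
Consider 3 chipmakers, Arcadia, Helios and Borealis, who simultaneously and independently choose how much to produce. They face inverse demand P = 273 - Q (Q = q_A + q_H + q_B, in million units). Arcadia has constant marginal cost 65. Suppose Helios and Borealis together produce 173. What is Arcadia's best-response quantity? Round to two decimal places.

With rivals' combined output fixed at 173, Arcadia's profit is π_A = (273 - 173 - q_A)q_A - (65q_A) = (100 - q_A)q_A - (65q_A).
∂π_A/∂q_A = 35 - 2q_A = 0, so q_A = 35/2.

17.50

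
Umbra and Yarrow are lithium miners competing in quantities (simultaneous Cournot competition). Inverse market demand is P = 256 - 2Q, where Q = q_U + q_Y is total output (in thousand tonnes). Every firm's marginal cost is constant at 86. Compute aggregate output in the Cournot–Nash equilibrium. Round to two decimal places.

56.67

A representative firm's profit is π_i = q_i(256 - 2Q) - 86q_i.
Setting ∂π_i/∂q_i = 0 with rivals' quantities fixed: 170 - 4q_i - 2q_j = 0.
By symmetry each firm produces the same amount; substituting q_j = q_i yields q_i = 170/6 = 85/3.
Total output Q = 85/3 + 85/3 = 170/3.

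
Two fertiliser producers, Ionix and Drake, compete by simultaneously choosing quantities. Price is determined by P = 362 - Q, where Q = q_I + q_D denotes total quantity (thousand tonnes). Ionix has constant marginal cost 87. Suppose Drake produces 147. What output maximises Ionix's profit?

64

With the rival's output fixed at 147, Ionix's profit is π_I = (362 - 147 - q_I)q_I - (87q_I) = (215 - q_I)q_I - (87q_I).
∂π_I/∂q_I = 128 - 2q_I = 0, so q_I = 64.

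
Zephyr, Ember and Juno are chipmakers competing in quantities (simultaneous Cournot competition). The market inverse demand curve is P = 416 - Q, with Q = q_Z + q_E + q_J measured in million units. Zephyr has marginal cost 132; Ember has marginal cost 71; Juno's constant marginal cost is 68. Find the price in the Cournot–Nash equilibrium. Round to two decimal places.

171.75

Zephyr's profit: π_Z = (416 - Q)q_Z - (132q_Z). Setting ∂π_Z/∂q_Z = 0: 284 - 2q_Z - (q_E + q_J) = 0.
Ember's first-order condition: 345 - 2q_E - (q_Z + q_J) = 0.
Juno's profit: π_J = (416 - Q)q_J - (68q_J). Setting ∂π_J/∂q_J = 0: 348 - 2q_J - (q_Z + q_E) = 0.
Summing all 3 equations gives 977 − 4Q = 0, hence Q = 977/4.
Back-substituting: q_Z = (284 − 977/4) = 159/4, q_E = (345 − 977/4) = 403/4, q_J = (348 − 977/4) = 415/4.
Total output Q = 977/4, so price P = 416 - 977/4 = 687/4.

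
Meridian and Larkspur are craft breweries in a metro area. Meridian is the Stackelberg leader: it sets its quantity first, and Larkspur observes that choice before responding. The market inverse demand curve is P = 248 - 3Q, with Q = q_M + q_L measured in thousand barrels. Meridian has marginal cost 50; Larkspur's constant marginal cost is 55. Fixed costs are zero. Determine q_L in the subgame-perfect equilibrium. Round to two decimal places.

15.25

Solve by backward induction. Given q_M, the follower Larkspur maximises π_L = (248 - 3q_M - 3q_L)q_L - 55q_L.
Setting the follower's marginal profit to zero, 193 - 3q_M - 6q_L = 0, i.e. q_L = (193 - 3q_M)/6.
Meridian substitutes q_L(q_M) into its own profit: π_M = q_M(248 - 3q_M - (193 - 3q_M)/2) - 50q_M = (303/2 - (3/2)q_M)q_M - 50q_M.
The leader's first-order condition 203/2 - 3q_M = 0 yields q_M = 203/6.
Then q_L = (193 - 3·(203/6))/6 = 61/4.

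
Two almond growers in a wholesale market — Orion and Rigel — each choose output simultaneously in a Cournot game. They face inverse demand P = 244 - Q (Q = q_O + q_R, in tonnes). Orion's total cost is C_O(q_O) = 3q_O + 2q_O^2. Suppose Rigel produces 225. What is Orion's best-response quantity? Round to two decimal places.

2.67

With the rival's output fixed at 225, Orion's profit is π_O = (244 - 225 - q_O)q_O - (3q_O + 2q_O²) = (19 - q_O)q_O - (3q_O + 2q_O²).
∂π_O/∂q_O = 16 - 6q_O = 0, so q_O = 8/3.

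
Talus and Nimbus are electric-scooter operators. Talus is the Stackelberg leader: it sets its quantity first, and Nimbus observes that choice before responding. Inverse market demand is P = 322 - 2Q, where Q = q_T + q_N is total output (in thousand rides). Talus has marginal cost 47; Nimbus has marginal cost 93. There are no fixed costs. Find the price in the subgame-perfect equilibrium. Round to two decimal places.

127.25

The follower Nimbus best-responds to any q_T: π_N = (322 - 2Q)q_N - 93q_N.
∂π_N/∂q_N = 229 - 2q_T - 4q_N = 0 gives the reaction function q_N = (229 - 2q_T)/4.
The leader anticipates this reaction. Substituting into P = 322 - 2Q gives P = 415/2 - q_T, so π_T = (415/2 - q_T)q_T - 47q_T.
Leader FOC: 321/2 - 2q_T = 0, so q_T = 321/4.
Then q_N = (229 - 2·(321/4))/4 = 137/8.
Total output Q = 779/8, so price P = 322 - 2·(779/8) = 509/4.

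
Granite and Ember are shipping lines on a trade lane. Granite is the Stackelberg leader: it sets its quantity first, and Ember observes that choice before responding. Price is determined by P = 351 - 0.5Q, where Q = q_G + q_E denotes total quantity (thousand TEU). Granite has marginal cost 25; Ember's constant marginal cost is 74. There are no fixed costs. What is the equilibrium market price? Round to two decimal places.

Solve by backward induction. Given q_G, the follower Ember maximises π_E = (351 - (1/2)q_G - (1/2)q_E)q_E - 74q_E.
Follower FOC: 277 - (1/2)q_G - q_E = 0, so q_E(q_G) = (277 - (1/2)q_G).
Granite substitutes q_E(q_G) into its own profit: π_G = q_G(351 - (1/2)q_G - (277 - (1/2)q_G)/2) - 25q_G = (425/2 - (1/4)q_G)q_G - 25q_G.
Maximising: ∂π_G/∂q_G = 375/2 - (1/2)q_G = 0, giving q_G = 375.
Then q_E = (277 - (1/2)·375) = 179/2.
Total output Q = 929/2, so price P = 351 - (1/2)·(929/2) = 475/4.

118.75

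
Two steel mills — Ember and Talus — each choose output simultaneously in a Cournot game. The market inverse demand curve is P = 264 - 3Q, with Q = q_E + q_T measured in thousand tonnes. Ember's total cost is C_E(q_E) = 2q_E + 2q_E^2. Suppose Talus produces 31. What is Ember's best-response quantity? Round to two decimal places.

With the rival's output fixed at 31, Ember's profit is π_E = (264 - 3·31 - 3q_E)q_E - (2q_E + 2q_E²) = (171 - 3q_E)q_E - (2q_E + 2q_E²).
∂π_E/∂q_E = 169 - 10q_E = 0, so q_E = 169/10.

16.90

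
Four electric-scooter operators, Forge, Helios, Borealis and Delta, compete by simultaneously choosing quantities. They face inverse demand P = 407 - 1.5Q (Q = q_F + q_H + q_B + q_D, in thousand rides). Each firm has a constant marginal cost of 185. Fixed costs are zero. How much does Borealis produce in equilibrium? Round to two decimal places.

A representative firm's profit is π_i = q_i(407 - 1.5Q) - 185q_i.
Setting ∂π_i/∂q_i = 0 with rivals' quantities fixed: 222 - 3q_i - (3/2)·Σ_{j≠i} q_j = 0.
With identical firms every q_j equals q_i, so Σ_{j≠i} q_j = 3q_i and 222 = (15/2)q_i, giving q_i = 148/5.

29.60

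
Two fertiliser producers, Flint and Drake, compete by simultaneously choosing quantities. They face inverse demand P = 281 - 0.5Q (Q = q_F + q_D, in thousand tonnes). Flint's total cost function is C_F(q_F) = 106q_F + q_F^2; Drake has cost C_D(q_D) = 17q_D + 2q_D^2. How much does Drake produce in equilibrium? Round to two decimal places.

47.76

Flint's profit: π_F = (281 - 0.5Q)q_F - (106q_F + q_F²). Setting ∂π_F/∂q_F = 0: 175 - 3q_F - (1/2)(q_D) = 0.
Drake's profit: π_D = (281 - 0.5Q)q_D - (17q_D + 2q_D²). Setting ∂π_D/∂q_D = 0: 264 - 5q_D - (1/2)(q_F) = 0.
Rearranging gives the reaction functions q_F = (175 - (1/2)q_D)/3 and q_D = (264 - (1/2)q_F)/5.
Substituting one into the other gives q_F = 50.3729 and q_D = 47.7627.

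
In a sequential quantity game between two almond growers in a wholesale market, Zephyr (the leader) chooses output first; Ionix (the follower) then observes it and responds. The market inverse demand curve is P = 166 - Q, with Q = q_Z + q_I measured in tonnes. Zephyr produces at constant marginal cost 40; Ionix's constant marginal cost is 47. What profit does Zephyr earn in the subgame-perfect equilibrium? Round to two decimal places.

2211.13

Solve by backward induction. Given q_Z, the follower Ionix maximises π_I = (166 - q_Z - q_I)q_I - 47q_I.
∂π_I/∂q_I = 119 - q_Z - 2q_I = 0 gives the reaction function q_I = (119 - q_Z)/2.
The leader anticipates this reaction. Substituting into P = 166 - Q gives P = 213/2 - (1/2)q_Z, so π_Z = (213/2 - (1/2)q_Z)q_Z - 40q_Z.
Leader FOC: 133/2 - q_Z = 0, so q_Z = 133/2.
Then q_I = (119 - 133/2)/2 = 105/4.
Price P = 166 - 371/4 = 293/4.
Zephyr's profit: (293/4 - 40)·(133/2) = 2211.1250.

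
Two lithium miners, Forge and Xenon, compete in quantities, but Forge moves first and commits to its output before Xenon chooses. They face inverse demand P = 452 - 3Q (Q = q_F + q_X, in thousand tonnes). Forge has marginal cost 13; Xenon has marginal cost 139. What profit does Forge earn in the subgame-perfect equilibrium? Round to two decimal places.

13301.04

The follower Xenon best-responds to any q_F: π_X = (452 - 3Q)q_X - 139q_X.
∂π_X/∂q_X = 313 - 3q_F - 6q_X = 0 gives the reaction function q_X = (313 - 3q_F)/6.
The leader anticipates this reaction. Substituting into P = 452 - 3Q gives P = 591/2 - (3/2)q_F, so π_F = (591/2 - (3/2)q_F)q_F - 13q_F.
The leader's first-order condition 565/2 - 3q_F = 0 yields q_F = 565/6.
Then q_X = (313 - 3·(565/6))/6 = 61/12.
Price P = 452 - 3·(397/4) = 617/4.
Forge's profit: (617/4 - 13)·(565/6) = 13301.0417.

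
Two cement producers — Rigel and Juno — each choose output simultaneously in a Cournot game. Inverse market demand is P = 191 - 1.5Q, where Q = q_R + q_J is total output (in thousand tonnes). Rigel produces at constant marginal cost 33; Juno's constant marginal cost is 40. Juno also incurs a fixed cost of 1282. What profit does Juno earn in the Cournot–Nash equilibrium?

Rigel's profit: π_R = (191 - 1.5Q)q_R - (33q_R). Setting ∂π_R/∂q_R = 0: 158 - 3q_R - (3/2)(q_J) = 0.
Juno's profit: π_J = (191 - 1.5Q)q_J - (40q_J). Setting ∂π_J/∂q_J = 0: 151 - 3q_J - (3/2)(q_R) = 0.
Best responses: q_R = (158 - (3/2)q_J)/3, q_J = (151 - (3/2)q_R)/3.
Substituting one into the other gives q_R = 110/3 and q_J = 32.
Price P = 191 - (3/2)·(206/3) = 88.
Juno's profit: (88 - 40)·32 - 1282 = 254.

254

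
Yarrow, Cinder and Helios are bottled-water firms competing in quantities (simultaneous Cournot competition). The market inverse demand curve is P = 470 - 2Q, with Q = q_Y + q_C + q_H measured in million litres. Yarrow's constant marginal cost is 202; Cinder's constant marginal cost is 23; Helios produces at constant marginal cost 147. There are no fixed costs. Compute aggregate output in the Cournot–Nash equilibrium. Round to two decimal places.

Yarrow's profit: π_Y = (470 - 2Q)q_Y - (202q_Y). Setting ∂π_Y/∂q_Y = 0: 268 - 4q_Y - 2(q_C + q_H) = 0.
Cinder's first-order condition: 447 - 4q_C - 2(q_Y + q_H) = 0.
Helios's first-order condition: 323 - 4q_H - 2(q_Y + q_C) = 0.
Adding the 3 conditions: 1038 − 4Q − 4Q = 0, i.e. Q = 519/4.
Back-substituting: q_Y = (268 − 519/2)/2 = 17/4, q_C = (447 − 519/2)/2 = 375/4, q_H = (323 − 519/2)/2 = 127/4.
Total output Q = 17/4 + 375/4 + 127/4 = 519/4.

129.75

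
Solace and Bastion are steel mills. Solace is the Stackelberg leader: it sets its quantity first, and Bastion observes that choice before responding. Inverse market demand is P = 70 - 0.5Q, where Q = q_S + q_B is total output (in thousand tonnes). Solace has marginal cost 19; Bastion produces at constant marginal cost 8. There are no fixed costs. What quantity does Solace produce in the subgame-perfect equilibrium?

Solve by backward induction. Given q_S, the follower Bastion maximises π_B = (70 - (1/2)q_S - (1/2)q_B)q_B - 8q_B.
∂π_B/∂q_B = 62 - (1/2)q_S - q_B = 0 gives the reaction function q_B = (62 - (1/2)q_S).
Solace substitutes q_B(q_S) into its own profit: π_S = q_S(70 - (1/2)q_S - (62 - (1/2)q_S)/2) - 19q_S = (39 - (1/4)q_S)q_S - 19q_S.
Leader FOC: 20 - (1/2)q_S = 0, so q_S = 40.
Then q_B = (62 - (1/2)·40) = 42.

40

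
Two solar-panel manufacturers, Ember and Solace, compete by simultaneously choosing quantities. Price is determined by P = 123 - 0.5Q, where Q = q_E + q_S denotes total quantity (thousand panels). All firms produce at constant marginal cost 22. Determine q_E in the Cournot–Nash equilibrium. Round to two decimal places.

67.33

Each firm earns π_i = (123 - 0.5Q)q_i - 22q_i.
Setting ∂π_i/∂q_i = 0 with rivals' quantities fixed: 101 - q_i - (1/2)q_j = 0.
With identical firms every q_j equals q_i, so q_j = q_i and 101 = (3/2)q_i, giving q_i = 202/3.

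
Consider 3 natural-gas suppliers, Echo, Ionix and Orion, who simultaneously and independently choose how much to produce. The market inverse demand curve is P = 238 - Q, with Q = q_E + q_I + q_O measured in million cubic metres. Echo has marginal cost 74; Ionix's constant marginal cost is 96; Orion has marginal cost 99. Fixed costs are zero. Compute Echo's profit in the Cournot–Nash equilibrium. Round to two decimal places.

2782.56

Echo's profit: π_E = (238 - Q)q_E - (74q_E). Setting ∂π_E/∂q_E = 0: 164 - 2q_E - (q_I + q_O) = 0.
Ionix's first-order condition: 142 - 2q_I - (q_E + q_O) = 0.
Orion's first-order condition: 139 - 2q_O - (q_E + q_I) = 0.
Summing all 3 equations gives 445 − 4Q = 0, hence Q = 445/4.
Back-substituting: q_E = (164 − 445/4) = 211/4, q_I = (142 − 445/4) = 123/4, q_O = (139 − 445/4) = 111/4.
Price P = 238 - 445/4 = 507/4.
Echo's profit: (507/4 - 74)·(211/4) = 2782.5625.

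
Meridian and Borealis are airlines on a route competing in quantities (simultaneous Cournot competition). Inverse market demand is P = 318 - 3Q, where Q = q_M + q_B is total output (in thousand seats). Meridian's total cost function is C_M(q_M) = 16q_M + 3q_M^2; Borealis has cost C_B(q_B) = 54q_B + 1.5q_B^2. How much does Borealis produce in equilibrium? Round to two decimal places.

Meridian's profit: π_M = (318 - 3Q)q_M - (16q_M + 3q_M²). Setting ∂π_M/∂q_M = 0: 302 - 12q_M - 3(q_B) = 0.
Borealis's profit: π_B = (318 - 3Q)q_B - (54q_B + (3/2)q_B²). Setting ∂π_B/∂q_B = 0: 264 - 9q_B - 3(q_M) = 0.
Rearranging gives the reaction functions q_M = (302 - 3q_B)/12 and q_B = (264 - 3q_M)/9.
Solving the pair: q_M = 214/11, q_B = 754/33.

22.85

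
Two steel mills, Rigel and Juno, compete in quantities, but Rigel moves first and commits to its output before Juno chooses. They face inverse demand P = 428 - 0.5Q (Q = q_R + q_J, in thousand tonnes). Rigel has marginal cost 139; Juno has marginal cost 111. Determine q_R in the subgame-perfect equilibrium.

261

Solve by backward induction. Given q_R, the follower Juno maximises π_J = (428 - (1/2)q_R - (1/2)q_J)q_J - 111q_J.
∂π_J/∂q_J = 317 - (1/2)q_R - q_J = 0 gives the reaction function q_J = (317 - (1/2)q_R).
The leader anticipates this reaction. Substituting into P = 428 - 0.5Q gives P = 539/2 - (1/4)q_R, so π_R = (539/2 - (1/4)q_R)q_R - 139q_R.
The leader's first-order condition 261/2 - (1/2)q_R = 0 yields q_R = 261.
Then q_J = (317 - (1/2)·261) = 373/2.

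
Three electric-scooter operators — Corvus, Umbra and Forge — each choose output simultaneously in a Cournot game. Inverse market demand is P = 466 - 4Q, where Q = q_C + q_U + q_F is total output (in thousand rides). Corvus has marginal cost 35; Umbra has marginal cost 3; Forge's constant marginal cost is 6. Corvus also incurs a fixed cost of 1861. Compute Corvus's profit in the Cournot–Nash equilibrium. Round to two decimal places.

Corvus's profit: π_C = (466 - 4Q)q_C - (35q_C). Setting ∂π_C/∂q_C = 0: 431 - 8q_C - 4(q_U + q_F) = 0.
Umbra's first-order condition: 463 - 8q_U - 4(q_C + q_F) = 0.
Forge's first-order condition: 460 - 8q_F - 4(q_C + q_U) = 0.
Summing all 3 equations gives 1354 − 16Q = 0, hence Q = 677/8.
Back-substituting: q_C = (431 − 677/2)/4 = 185/8, q_U = (463 − 677/2)/4 = 249/8, q_F = (460 − 677/2)/4 = 243/8.
Price P = 466 - 4·(677/8) = 255/2.
Corvus's profit: (255/2 - 35)·(185/8) - 1861 = 278.0625.

278.06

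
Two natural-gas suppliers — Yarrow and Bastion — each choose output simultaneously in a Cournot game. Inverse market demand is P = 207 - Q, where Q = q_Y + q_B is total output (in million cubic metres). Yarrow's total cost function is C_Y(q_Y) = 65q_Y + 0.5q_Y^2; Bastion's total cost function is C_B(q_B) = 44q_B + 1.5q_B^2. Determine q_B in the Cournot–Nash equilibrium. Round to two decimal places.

Yarrow's profit: π_Y = (207 - Q)q_Y - (65q_Y + (1/2)q_Y²). Setting ∂π_Y/∂q_Y = 0: 142 - 3q_Y - (q_B) = 0.
Bastion's profit: π_B = (207 - Q)q_B - (44q_B + (3/2)q_B²). Setting ∂π_B/∂q_B = 0: 163 - 5q_B - (q_Y) = 0.
So q_Y = (142 - q_B)/3 and q_B = (163 - q_Y)/5.
Solving the pair: q_Y = 547/14, q_B = 347/14.

24.79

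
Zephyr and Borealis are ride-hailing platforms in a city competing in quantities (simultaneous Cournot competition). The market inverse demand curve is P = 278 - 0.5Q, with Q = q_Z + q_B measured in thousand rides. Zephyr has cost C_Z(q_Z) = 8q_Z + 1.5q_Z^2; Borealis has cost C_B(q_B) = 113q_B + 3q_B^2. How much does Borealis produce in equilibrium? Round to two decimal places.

Zephyr's profit: π_Z = (278 - 0.5Q)q_Z - (8q_Z + (3/2)q_Z²). Setting ∂π_Z/∂q_Z = 0: 270 - 4q_Z - (1/2)(q_B) = 0.
Borealis's first-order condition: 165 - 7q_B - (1/2)(q_Z) = 0.
So q_Z = (270 - (1/2)q_B)/4 and q_B = (165 - (1/2)q_Z)/7.
Solving the pair: q_Z = 65.1351, q_B = 700/37.

18.92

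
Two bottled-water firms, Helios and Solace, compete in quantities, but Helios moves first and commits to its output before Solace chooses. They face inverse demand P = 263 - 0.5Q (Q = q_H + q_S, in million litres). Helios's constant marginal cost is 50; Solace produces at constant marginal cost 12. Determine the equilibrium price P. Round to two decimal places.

93.75

Solve by backward induction. Given q_H, the follower Solace maximises π_S = (263 - (1/2)q_H - (1/2)q_S)q_S - 12q_S.
Setting the follower's marginal profit to zero, 251 - (1/2)q_H - q_S = 0, i.e. q_S = (251 - (1/2)q_H).
Helios substitutes q_S(q_H) into its own profit: π_H = q_H(263 - (1/2)q_H - (251 - (1/2)q_H)/2) - 50q_H = (275/2 - (1/4)q_H)q_H - 50q_H.
The leader's first-order condition 175/2 - (1/2)q_H = 0 yields q_H = 175.
Then q_S = (251 - (1/2)·175) = 327/2.
Total output Q = 677/2, so price P = 263 - (1/2)·(677/2) = 375/4.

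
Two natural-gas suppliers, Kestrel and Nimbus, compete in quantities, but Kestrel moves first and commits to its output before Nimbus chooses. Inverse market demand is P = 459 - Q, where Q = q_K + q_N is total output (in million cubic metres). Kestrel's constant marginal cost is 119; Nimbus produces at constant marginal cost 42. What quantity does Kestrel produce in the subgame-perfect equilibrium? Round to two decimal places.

Solve by backward induction. Given q_K, the follower Nimbus maximises π_N = (459 - q_K - q_N)q_N - 42q_N.
Setting the follower's marginal profit to zero, 417 - q_K - 2q_N = 0, i.e. q_N = (417 - q_K)/2.
Kestrel substitutes q_N(q_K) into its own profit: π_K = q_K(459 - q_K - (417 - q_K)/2) - 119q_K = (501/2 - (1/2)q_K)q_K - 119q_K.
Leader FOC: 263/2 - q_K = 0, so q_K = 263/2.
Then q_N = (417 - 263/2)/2 = 571/4.

131.50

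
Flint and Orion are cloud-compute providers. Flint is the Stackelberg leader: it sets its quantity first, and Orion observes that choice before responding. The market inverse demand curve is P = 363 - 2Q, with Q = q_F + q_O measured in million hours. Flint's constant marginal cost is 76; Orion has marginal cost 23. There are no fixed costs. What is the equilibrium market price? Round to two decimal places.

134.50

The follower Orion best-responds to any q_F: π_O = (363 - 2Q)q_O - 23q_O.
Setting the follower's marginal profit to zero, 340 - 2q_F - 4q_O = 0, i.e. q_O = (340 - 2q_F)/4.
The leader anticipates this reaction. Substituting into P = 363 - 2Q gives P = 193 - q_F, so π_F = (193 - q_F)q_F - 76q_F.
The leader's first-order condition 117 - 2q_F = 0 yields q_F = 117/2.
Then q_O = (340 - 2·(117/2))/4 = 223/4.
Total output Q = 457/4, so price P = 363 - 2·(457/4) = 269/2.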